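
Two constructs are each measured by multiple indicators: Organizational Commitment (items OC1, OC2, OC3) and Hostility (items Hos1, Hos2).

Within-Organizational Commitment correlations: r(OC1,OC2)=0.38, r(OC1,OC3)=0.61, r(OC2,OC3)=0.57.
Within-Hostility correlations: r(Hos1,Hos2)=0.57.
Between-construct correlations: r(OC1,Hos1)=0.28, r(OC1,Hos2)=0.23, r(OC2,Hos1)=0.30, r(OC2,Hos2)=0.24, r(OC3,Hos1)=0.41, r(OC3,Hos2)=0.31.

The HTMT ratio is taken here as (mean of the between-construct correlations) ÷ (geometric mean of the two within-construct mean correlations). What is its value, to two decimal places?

0.54

Mean heterotrait r = 1.77/6 = 0.2950.
Mean within-OC = 1.56/3 = 0.5200; mean within-Hos = 0.57/1 = 0.5700.
Geometric mean = √(0.5200 × 0.5700) = 0.5444.
HTMT = 0.2950 / 0.5444 = 0.54.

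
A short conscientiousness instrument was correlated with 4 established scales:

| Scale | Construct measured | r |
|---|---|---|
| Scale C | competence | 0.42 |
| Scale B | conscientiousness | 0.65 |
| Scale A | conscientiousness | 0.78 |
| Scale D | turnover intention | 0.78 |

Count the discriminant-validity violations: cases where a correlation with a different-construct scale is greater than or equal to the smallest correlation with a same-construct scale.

Convergent (same construct = conscientiousness): Scale B, Scale A.
Smallest convergent = 0.65. Discriminant values: 0.42, 0.78; count ≥ 0.65 → 1.

1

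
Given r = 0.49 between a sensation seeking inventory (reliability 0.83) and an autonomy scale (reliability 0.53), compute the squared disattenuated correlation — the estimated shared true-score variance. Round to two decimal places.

0.55

Disattenuated r = 0.49 / √(0.83 × 0.53) = 0.49 / 0.6632 = 0.7388.
Shared true-score variance = 0.7388² = 0.5458 ≈ 0.55.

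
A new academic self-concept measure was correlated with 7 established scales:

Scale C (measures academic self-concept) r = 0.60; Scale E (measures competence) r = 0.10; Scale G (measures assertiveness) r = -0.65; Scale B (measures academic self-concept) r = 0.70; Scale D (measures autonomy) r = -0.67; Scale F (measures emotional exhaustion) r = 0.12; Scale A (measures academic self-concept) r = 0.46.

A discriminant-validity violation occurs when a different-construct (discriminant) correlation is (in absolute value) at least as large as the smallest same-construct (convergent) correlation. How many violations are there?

2

Convergent (same construct = academic self-concept): Scale C, Scale B, Scale A.
Smallest convergent = 0.46. Discriminant |r|: 0.10, 0.65, 0.67, 0.12; count ≥ 0.46 → 2.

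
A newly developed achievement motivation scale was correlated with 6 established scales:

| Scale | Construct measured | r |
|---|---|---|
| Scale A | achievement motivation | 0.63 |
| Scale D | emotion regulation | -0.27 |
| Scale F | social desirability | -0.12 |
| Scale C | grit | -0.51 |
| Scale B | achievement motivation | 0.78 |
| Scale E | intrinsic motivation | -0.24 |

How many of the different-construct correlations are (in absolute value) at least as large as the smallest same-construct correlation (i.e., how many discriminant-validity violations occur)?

0

Convergent (same construct = achievement motivation): Scale A, Scale B.
Smallest convergent = 0.63. Discriminant |r|: 0.27, 0.12, 0.51, 0.24; count ≥ 0.63 → 0.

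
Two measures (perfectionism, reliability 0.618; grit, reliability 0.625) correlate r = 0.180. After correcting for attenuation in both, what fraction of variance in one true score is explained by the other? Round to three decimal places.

0.084

Disattenuated r = 0.180 / √(0.618 × 0.625) = 0.180 / 0.6215 = 0.2896.
Shared true-score variance = 0.2896² = 0.0839 ≈ 0.084.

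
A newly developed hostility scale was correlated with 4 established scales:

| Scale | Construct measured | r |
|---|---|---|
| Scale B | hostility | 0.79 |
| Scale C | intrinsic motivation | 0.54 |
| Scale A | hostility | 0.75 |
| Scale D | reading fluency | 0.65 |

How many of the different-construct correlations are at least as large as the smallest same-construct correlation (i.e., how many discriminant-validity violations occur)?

Convergent (same construct = hostility): Scale B, Scale A.
Smallest convergent = 0.75. Discriminant values: 0.54, 0.65; count ≥ 0.75 → 0.

0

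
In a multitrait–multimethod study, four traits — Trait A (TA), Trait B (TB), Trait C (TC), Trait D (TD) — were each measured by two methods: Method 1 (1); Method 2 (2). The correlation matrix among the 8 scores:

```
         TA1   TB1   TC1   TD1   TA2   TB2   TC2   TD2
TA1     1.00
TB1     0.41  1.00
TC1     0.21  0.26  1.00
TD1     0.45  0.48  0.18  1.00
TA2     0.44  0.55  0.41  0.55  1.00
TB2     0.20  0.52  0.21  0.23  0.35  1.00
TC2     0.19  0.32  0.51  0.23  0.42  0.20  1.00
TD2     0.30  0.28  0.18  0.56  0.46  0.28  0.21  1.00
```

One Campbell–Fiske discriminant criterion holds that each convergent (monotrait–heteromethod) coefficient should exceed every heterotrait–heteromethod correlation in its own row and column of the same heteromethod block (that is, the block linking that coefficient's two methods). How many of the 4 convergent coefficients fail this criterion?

Checking each validity diagonal entry against its comparison values:
TA (methods 1·2): 0.44 vs {0.20, 0.55, 0.19, 0.41, 0.30, 0.55} → fail.
TB (methods 1·2): 0.52 vs {0.55, 0.20, 0.32, 0.21, 0.28, 0.23} → fail.
TC (methods 1·2): 0.51 vs {0.41, 0.19, 0.21, 0.32, 0.18, 0.23} → pass.
TD (methods 1·2): 0.56 vs {0.55, 0.30, 0.23, 0.28, 0.23, 0.18} → pass.
2 of 4 fail.

2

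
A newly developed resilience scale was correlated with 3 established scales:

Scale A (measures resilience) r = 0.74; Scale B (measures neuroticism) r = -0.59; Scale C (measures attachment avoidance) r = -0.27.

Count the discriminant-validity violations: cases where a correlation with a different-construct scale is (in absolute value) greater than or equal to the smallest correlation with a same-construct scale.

Convergent (same construct = resilience): Scale A.
Smallest convergent = 0.74. Discriminant |r|: 0.59, 0.27; count ≥ 0.74 → 0.

0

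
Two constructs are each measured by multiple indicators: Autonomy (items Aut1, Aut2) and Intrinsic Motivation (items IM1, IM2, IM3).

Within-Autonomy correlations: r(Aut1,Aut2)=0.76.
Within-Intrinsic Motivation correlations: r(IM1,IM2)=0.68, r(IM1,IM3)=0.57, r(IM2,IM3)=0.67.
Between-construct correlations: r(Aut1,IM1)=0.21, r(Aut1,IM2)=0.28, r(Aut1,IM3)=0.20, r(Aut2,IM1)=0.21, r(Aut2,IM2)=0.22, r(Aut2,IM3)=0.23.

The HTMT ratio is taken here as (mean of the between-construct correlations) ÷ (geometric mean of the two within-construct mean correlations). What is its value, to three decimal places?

0.323

Between-construct mean = 1.35/6 = 0.2250.
Mean within-Aut = 0.76/1 = 0.7600; mean within-IM = 1.92/3 = 0.6400.
Geometric mean = √(0.7600 × 0.6400) = 0.6974.
HTMT = 0.2250 / 0.6974 = 0.323.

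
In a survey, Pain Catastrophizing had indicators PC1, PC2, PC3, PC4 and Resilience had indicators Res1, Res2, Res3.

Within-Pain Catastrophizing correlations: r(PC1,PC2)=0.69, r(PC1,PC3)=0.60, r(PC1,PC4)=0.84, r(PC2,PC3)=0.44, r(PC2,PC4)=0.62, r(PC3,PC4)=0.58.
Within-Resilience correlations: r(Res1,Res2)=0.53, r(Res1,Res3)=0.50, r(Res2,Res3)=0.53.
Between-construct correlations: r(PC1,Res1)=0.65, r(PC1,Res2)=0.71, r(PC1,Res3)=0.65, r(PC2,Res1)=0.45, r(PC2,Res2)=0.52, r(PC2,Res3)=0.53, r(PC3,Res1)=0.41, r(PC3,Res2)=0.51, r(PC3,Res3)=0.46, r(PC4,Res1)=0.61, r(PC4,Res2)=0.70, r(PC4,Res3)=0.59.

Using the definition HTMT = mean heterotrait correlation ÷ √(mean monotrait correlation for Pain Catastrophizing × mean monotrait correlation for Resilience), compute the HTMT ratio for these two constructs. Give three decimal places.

0.990

Mean between = 6.79/12 = 0.5658.
Mean within-PC = 3.77/6 = 0.6283; mean within-Res = 1.56/3 = 0.5200.
Geometric mean = √(0.6283 × 0.5200) = 0.5716.
HTMT = 0.5658 / 0.5716 = 0.990.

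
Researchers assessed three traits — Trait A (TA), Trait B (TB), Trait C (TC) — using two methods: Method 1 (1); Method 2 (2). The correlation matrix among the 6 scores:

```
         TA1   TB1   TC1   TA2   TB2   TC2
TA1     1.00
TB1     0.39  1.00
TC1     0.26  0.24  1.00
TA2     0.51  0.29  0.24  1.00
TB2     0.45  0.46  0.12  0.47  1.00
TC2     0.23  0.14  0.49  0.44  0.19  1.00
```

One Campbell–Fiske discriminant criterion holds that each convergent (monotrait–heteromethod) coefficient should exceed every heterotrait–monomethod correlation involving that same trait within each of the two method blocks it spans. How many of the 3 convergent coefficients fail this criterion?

1

Each convergent coefficient versus the relevant comparison correlations:
TA (methods 1·2): 0.51 vs {0.39, 0.47, 0.26, 0.44} → pass.
TB (methods 1·2): 0.46 vs {0.39, 0.47, 0.24, 0.19} → fail.
TC (methods 1·2): 0.49 vs {0.26, 0.44, 0.24, 0.19} → pass.
1 of 3 fail.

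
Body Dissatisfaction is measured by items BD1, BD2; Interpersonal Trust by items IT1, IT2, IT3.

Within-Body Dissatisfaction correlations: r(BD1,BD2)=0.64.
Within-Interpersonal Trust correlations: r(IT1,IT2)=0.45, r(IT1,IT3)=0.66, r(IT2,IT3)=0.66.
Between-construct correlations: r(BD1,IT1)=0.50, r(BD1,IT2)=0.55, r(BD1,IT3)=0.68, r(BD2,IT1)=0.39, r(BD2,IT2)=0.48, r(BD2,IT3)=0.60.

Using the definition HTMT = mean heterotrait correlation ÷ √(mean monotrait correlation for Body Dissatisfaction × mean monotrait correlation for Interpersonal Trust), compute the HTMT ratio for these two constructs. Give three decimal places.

Between-construct mean = 3.20/6 = 0.5333.
Mean within-BD = 0.64/1 = 0.6400; mean within-IT = 1.77/3 = 0.5900.
Geometric mean = √(0.6400 × 0.5900) = 0.6145.
HTMT = 0.5333 / 0.6145 = 0.868.

0.868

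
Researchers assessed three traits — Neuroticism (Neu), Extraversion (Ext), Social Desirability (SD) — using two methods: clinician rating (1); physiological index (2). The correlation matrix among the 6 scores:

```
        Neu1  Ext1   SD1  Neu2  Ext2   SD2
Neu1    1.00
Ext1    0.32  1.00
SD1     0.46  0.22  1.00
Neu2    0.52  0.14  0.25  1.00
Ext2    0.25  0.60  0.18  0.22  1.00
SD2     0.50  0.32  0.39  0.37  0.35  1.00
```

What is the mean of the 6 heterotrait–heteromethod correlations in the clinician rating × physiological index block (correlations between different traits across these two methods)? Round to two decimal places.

HTHM values (method 1 × method 2): 0.25, 0.50, 0.14, 0.32, 0.25, 0.18; mean = 1.64/6 = 0.27.

0.27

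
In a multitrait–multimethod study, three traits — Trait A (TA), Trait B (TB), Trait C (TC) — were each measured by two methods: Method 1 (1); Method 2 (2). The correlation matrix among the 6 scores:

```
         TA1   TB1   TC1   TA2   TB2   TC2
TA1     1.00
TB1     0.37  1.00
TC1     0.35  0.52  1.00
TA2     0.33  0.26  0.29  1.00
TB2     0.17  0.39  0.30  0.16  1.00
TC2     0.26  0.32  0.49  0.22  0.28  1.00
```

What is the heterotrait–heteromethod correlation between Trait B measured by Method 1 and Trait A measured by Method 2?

0.26

Different traits and methods: r(TB1, TA2) = 0.26.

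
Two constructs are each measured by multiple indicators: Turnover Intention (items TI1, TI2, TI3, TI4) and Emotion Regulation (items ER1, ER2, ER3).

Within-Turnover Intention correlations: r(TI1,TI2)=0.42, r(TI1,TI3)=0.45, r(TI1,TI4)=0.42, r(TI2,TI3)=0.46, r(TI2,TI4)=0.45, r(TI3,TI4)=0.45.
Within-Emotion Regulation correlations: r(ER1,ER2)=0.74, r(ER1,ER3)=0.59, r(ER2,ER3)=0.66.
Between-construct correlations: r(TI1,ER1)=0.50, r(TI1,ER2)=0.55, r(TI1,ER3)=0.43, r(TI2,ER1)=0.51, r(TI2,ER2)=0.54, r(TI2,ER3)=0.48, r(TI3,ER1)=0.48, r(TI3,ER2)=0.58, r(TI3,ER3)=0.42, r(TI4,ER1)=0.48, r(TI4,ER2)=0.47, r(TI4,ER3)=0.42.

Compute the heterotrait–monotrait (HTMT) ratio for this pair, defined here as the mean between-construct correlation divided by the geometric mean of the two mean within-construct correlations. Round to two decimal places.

Between-construct mean = 5.86/12 = 0.4883.
Mean within-TI = 2.65/6 = 0.4417; mean within-ER = 1.99/3 = 0.6633.
Geometric mean = √(0.4417 × 0.6633) = 0.5413.
HTMT = 0.4883 / 0.5413 = 0.90.

0.90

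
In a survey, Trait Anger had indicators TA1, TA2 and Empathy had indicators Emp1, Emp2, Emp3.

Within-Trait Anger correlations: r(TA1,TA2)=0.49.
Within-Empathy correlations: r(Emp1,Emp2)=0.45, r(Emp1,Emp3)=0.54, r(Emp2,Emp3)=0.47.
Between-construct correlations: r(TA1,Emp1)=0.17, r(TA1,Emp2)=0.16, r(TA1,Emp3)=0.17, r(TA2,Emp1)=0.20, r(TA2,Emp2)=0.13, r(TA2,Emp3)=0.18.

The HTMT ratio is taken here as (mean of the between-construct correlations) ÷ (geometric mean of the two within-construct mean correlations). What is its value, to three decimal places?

Mean between = 1.01/6 = 0.1683.
Mean within-TA = 0.49/1 = 0.4900; mean within-Emp = 1.46/3 = 0.4867.
Geometric mean = √(0.4900 × 0.4867) = 0.4883.
HTMT = 0.1683 / 0.4883 = 0.345.

0.345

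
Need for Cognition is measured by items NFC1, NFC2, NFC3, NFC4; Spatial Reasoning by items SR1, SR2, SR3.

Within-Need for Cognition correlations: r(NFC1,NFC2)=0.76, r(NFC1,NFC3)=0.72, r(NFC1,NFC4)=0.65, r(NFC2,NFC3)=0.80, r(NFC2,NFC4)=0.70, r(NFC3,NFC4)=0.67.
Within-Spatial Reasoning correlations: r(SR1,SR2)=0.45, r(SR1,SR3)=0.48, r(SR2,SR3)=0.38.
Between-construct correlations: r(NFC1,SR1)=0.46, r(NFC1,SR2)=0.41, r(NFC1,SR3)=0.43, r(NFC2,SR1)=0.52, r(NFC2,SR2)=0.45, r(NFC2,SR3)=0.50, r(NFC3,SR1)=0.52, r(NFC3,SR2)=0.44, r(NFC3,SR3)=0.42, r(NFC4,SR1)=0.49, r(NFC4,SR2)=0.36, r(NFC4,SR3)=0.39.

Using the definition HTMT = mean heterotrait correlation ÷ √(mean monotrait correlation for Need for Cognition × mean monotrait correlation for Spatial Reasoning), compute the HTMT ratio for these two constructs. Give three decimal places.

Mean between = 5.39/12 = 0.4492.
Mean within-NFC = 4.30/6 = 0.7167; mean within-SR = 1.31/3 = 0.4367.
Geometric mean = √(0.7167 × 0.4367) = 0.5594.
HTMT = 0.4492 / 0.5594 = 0.803.

0.803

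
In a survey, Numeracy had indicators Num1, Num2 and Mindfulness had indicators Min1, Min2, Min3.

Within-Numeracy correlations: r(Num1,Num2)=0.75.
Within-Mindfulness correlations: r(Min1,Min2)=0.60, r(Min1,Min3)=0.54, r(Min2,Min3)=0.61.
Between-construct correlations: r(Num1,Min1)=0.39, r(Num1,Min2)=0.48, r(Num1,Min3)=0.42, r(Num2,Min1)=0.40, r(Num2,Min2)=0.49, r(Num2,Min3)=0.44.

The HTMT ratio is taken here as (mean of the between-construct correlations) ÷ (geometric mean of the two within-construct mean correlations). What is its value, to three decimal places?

Mean between = 2.62/6 = 0.4367.
Mean within-Num = 0.75/1 = 0.7500; mean within-Min = 1.75/3 = 0.5833.
Geometric mean = √(0.7500 × 0.5833) = 0.6614.
HTMT = 0.4367 / 0.6614 = 0.660.

0.660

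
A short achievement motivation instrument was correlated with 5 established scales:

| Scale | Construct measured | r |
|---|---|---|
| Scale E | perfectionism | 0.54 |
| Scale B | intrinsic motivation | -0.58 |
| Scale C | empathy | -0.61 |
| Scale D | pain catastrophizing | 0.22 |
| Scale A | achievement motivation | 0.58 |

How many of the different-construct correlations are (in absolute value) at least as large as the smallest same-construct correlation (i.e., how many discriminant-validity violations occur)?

Convergent (same construct = achievement motivation): Scale A.
Smallest convergent = 0.58. Discriminant |r|: 0.54, 0.58, 0.61, 0.22; count ≥ 0.58 → 2.

2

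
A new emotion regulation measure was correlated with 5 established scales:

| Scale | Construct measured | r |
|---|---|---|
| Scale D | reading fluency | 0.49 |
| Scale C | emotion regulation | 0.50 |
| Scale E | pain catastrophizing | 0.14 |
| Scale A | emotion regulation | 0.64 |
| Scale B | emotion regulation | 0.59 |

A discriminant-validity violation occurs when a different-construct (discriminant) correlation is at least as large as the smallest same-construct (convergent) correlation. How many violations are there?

0

Convergent (same construct = emotion regulation): Scale C, Scale A, Scale B.
Smallest convergent = 0.50. Discriminant values: 0.49, 0.14; count ≥ 0.50 → 0.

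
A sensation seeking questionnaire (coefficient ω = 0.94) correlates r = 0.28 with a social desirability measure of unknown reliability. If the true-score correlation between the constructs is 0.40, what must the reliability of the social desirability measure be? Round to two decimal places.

r_true = r_obs / √(r_xx · r_yy) ⇒ 0.40 = 0.28 / √(0.94 · r_yy).
√(0.94 · r_yy) = 0.28 / 0.40 = 0.7000; 0.94 · r_yy = 0.4900; r_yy = 0.4900 / 0.94 ≈ 0.52.

0.52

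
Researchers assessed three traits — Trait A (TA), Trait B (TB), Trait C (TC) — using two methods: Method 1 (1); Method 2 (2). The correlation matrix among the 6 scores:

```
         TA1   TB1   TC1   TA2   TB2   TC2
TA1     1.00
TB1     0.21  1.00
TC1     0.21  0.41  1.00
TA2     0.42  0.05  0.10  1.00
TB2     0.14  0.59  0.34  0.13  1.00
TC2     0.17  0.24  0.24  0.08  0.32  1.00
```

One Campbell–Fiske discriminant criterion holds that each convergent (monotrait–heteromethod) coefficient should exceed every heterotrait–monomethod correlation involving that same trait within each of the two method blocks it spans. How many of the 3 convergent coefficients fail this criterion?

Convergent coefficients and their comparison sets:
TA (methods 1·2): 0.42 vs {0.21, 0.13, 0.21, 0.08} → pass.
TB (methods 1·2): 0.59 vs {0.21, 0.13, 0.41, 0.32} → pass.
TC (methods 1·2): 0.24 vs {0.21, 0.08, 0.41, 0.32} → fail.
1 of 3 fail.

1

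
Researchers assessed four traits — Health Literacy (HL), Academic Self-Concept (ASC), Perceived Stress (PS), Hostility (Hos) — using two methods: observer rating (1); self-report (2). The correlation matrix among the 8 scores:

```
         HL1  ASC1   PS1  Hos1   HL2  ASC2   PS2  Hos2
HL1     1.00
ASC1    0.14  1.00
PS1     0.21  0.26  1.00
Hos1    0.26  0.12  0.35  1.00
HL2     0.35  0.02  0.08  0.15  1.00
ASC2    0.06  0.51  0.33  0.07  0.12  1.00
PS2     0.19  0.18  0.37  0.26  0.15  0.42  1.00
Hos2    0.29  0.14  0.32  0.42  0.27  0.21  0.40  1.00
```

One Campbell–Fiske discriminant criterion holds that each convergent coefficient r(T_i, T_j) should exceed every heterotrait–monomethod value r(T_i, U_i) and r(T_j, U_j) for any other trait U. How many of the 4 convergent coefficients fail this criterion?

1

Each convergent coefficient versus the relevant comparison correlations:
HL (methods 1·2): 0.35 vs {0.14, 0.12, 0.21, 0.15, 0.26, 0.27} → pass.
ASC (methods 1·2): 0.51 vs {0.14, 0.12, 0.26, 0.42, 0.12, 0.21} → pass.
PS (methods 1·2): 0.37 vs {0.21, 0.15, 0.26, 0.42, 0.35, 0.40} → fail.
Hos (methods 1·2): 0.42 vs {0.26, 0.27, 0.12, 0.21, 0.35, 0.40} → pass.
1 of 4 fail.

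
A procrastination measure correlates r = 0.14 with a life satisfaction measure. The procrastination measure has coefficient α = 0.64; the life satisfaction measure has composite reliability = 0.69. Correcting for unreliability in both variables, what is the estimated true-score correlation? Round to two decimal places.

r_true = r_obs / √(r_xx · r_yy) = 0.14 / √(0.64 × 0.69) = 0.14 / √0.4416 = 0.14 / 0.6645 ≈ 0.21.

0.21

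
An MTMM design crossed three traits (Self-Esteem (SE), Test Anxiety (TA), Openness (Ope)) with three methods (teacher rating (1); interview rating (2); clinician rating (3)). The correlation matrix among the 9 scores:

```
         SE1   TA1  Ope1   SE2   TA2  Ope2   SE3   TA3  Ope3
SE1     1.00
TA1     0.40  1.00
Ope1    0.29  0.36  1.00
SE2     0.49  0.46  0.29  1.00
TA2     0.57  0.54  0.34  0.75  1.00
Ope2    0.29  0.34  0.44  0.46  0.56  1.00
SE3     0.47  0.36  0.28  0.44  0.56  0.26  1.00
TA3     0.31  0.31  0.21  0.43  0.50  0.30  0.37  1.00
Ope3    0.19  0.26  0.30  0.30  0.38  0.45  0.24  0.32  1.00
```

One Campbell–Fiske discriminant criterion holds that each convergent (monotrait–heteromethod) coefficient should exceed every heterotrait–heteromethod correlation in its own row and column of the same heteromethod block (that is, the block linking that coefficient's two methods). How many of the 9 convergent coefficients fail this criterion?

5

Convergent coefficients and their comparison sets:
SE (methods 1·2): 0.49 vs {0.57, 0.46, 0.29, 0.29} → fail.
SE (methods 1·3): 0.47 vs {0.31, 0.36, 0.19, 0.28} → pass.
SE (methods 2·3): 0.44 vs {0.43, 0.56, 0.30, 0.26} → fail.
TA (methods 1·2): 0.54 vs {0.46, 0.57, 0.34, 0.34} → fail.
TA (methods 1·3): 0.31 vs {0.36, 0.31, 0.26, 0.21} → fail.
TA (methods 2·3): 0.50 vs {0.56, 0.43, 0.38, 0.30} → fail.
Ope (methods 1·2): 0.44 vs {0.29, 0.29, 0.34, 0.34} → pass.
Ope (methods 1·3): 0.30 vs {0.28, 0.19, 0.21, 0.26} → pass.
Ope (methods 2·3): 0.45 vs {0.26, 0.30, 0.30, 0.38} → pass.
5 of 9 fail.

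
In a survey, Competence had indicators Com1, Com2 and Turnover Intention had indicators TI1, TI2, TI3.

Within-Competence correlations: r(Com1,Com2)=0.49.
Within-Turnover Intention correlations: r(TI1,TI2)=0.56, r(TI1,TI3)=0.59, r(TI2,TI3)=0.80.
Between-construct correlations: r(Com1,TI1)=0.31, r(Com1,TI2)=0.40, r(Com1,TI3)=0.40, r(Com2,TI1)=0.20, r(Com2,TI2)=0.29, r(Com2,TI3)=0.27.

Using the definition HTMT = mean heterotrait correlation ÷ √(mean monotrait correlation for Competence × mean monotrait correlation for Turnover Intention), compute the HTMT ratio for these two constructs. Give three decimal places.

0.552

Between-construct mean = 1.87/6 = 0.3117.
Mean within-Com = 0.49/1 = 0.4900; mean within-TI = 1.95/3 = 0.6500.
Geometric mean = √(0.4900 × 0.6500) = 0.5644.
HTMT = 0.3117 / 0.5644 = 0.552.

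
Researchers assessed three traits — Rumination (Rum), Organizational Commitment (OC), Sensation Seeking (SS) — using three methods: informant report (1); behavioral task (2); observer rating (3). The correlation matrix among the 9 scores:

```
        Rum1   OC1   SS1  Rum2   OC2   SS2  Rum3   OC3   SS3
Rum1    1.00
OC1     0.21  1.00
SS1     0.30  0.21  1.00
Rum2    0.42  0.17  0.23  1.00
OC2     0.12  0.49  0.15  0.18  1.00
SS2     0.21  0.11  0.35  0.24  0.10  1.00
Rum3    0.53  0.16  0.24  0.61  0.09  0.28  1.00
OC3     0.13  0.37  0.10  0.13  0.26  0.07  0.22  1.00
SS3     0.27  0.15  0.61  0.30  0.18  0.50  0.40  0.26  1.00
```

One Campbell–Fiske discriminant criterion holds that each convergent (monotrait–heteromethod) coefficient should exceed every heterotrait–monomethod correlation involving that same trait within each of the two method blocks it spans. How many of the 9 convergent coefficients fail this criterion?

1

Checking each validity diagonal entry against its comparison values:
Rum (methods 1·2): 0.42 vs {0.21, 0.18, 0.30, 0.24} → pass.
Rum (methods 1·3): 0.53 vs {0.21, 0.22, 0.30, 0.40} → pass.
Rum (methods 2·3): 0.61 vs {0.18, 0.22, 0.24, 0.40} → pass.
OC (methods 1·2): 0.49 vs {0.21, 0.18, 0.21, 0.10} → pass.
OC (methods 1·3): 0.37 vs {0.21, 0.22, 0.21, 0.26} → pass.
OC (methods 2·3): 0.26 vs {0.18, 0.22, 0.10, 0.26} → fail.
SS (methods 1·2): 0.35 vs {0.30, 0.24, 0.21, 0.10} → pass.
SS (methods 1·3): 0.61 vs {0.30, 0.40, 0.21, 0.26} → pass.
SS (methods 2·3): 0.50 vs {0.24, 0.40, 0.10, 0.26} → pass.
1 of 9 fail.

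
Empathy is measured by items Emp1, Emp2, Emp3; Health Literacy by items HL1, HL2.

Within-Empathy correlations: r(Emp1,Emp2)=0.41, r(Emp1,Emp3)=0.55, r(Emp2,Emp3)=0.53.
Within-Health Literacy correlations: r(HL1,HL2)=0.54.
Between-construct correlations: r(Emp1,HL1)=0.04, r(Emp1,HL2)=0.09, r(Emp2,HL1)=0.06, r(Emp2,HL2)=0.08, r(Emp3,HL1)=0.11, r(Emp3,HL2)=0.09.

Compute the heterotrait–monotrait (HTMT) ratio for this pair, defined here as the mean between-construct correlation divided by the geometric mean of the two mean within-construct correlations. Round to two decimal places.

Mean between = 0.47/6 = 0.0783.
Mean within-Emp = 1.49/3 = 0.4967; mean within-HL = 0.54/1 = 0.5400.
Geometric mean = √(0.4967 × 0.5400) = 0.5179.
HTMT = 0.0783 / 0.5179 = 0.15.

0.15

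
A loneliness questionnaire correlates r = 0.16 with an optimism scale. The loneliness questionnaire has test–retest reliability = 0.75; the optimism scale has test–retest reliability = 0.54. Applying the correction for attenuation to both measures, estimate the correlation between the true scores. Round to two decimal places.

0.25

r_true = r_obs / √(r_xx · r_yy) = 0.16 / √(0.75 × 0.54) = 0.16 / √0.4050 = 0.16 / 0.6364 ≈ 0.25.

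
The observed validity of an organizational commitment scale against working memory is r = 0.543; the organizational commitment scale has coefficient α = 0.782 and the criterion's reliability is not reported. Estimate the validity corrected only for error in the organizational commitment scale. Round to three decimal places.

Single correction: r_c = r_obs / √r_xx = 0.543 / √0.782 = 0.543 / 0.8843 ≈ 0.614.

0.614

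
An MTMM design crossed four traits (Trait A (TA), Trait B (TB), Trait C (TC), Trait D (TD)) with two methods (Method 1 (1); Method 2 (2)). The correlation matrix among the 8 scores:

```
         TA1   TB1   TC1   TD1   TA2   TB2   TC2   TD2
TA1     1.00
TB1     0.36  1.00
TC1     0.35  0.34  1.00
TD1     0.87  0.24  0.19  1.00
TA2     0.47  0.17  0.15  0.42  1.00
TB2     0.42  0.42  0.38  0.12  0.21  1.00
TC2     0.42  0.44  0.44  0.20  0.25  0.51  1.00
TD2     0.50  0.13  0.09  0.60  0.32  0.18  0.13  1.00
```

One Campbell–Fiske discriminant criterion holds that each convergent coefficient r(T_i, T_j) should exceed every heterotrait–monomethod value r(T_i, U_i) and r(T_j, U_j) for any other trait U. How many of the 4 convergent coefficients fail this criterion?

4

Convergent coefficients and their comparison sets:
TA (methods 1·2): 0.47 vs {0.36, 0.21, 0.35, 0.25, 0.87, 0.32} → fail.
TB (methods 1·2): 0.42 vs {0.36, 0.21, 0.34, 0.51, 0.24, 0.18} → fail.
TC (methods 1·2): 0.44 vs {0.35, 0.25, 0.34, 0.51, 0.19, 0.13} → fail.
TD (methods 1·2): 0.60 vs {0.87, 0.32, 0.24, 0.18, 0.19, 0.13} → fail.
4 of 4 fail.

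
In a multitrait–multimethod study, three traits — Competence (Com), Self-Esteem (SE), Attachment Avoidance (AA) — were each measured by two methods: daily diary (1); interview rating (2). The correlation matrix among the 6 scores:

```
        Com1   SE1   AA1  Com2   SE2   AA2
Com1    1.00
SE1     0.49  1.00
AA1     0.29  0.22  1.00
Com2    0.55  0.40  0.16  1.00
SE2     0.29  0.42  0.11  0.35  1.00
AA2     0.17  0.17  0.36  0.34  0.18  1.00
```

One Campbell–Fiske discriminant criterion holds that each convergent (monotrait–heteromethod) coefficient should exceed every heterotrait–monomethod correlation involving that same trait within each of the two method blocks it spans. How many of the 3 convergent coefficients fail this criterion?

1

Each convergent coefficient versus the relevant comparison correlations:
Com (methods 1·2): 0.55 vs {0.49, 0.35, 0.29, 0.34} → pass.
SE (methods 1·2): 0.42 vs {0.49, 0.35, 0.22, 0.18} → fail.
AA (methods 1·2): 0.36 vs {0.29, 0.34, 0.22, 0.18} → pass.
1 of 3 fail.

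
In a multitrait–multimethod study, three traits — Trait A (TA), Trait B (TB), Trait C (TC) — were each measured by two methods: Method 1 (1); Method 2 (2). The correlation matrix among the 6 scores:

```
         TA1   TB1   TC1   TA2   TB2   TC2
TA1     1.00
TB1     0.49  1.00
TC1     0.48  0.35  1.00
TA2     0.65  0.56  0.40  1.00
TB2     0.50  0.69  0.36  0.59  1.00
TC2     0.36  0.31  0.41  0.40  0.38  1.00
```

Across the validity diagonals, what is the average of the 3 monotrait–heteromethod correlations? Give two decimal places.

0.58

Convergent values: 0.65, 0.69, 0.41; mean = 1.75/3 = 0.58.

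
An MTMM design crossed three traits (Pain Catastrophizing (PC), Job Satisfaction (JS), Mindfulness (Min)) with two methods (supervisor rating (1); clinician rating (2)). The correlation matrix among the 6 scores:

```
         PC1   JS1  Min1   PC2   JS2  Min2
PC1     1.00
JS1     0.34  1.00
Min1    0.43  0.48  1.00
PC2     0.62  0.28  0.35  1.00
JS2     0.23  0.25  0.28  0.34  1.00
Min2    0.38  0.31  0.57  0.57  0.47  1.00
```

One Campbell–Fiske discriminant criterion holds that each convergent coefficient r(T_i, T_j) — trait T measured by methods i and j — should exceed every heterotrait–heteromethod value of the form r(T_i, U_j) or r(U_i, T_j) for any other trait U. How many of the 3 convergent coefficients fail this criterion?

Each convergent coefficient versus the relevant comparison correlations:
PC (methods 1·2): 0.62 vs {0.23, 0.28, 0.38, 0.35} → pass.
JS (methods 1·2): 0.25 vs {0.28, 0.23, 0.31, 0.28} → fail.
Min (methods 1·2): 0.57 vs {0.35, 0.38, 0.28, 0.31} → pass.
1 of 3 fail.

1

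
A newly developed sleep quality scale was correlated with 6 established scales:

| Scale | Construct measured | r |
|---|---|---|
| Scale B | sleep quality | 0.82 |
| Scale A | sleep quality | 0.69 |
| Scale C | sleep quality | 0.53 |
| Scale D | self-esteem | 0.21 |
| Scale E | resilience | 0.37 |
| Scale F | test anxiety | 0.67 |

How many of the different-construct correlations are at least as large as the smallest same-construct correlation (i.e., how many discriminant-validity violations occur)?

Convergent (same construct = sleep quality): Scale B, Scale A, Scale C.
Smallest convergent = 0.53. Discriminant values: 0.21, 0.37, 0.67; count ≥ 0.53 → 1.

1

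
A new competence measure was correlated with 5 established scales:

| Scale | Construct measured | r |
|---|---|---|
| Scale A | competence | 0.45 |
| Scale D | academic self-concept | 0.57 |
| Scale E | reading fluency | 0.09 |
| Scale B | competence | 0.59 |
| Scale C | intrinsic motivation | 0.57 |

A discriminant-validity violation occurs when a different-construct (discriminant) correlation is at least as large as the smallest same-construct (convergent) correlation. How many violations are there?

2

Convergent (same construct = competence): Scale A, Scale B.
Smallest convergent = 0.45. Discriminant values: 0.57, 0.09, 0.57; count ≥ 0.45 → 2.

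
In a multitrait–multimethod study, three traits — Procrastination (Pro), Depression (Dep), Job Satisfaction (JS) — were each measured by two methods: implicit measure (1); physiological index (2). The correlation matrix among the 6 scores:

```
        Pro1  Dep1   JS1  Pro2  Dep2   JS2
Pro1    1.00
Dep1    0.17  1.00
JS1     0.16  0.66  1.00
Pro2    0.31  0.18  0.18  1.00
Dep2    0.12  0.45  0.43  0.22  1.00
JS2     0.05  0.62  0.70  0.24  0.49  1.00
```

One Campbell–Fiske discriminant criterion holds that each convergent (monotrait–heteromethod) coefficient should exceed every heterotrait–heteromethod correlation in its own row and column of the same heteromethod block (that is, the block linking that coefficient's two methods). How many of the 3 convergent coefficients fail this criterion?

Checking each validity diagonal entry against its comparison values:
Pro (methods 1·2): 0.31 vs {0.12, 0.18, 0.05, 0.18} → pass.
Dep (methods 1·2): 0.45 vs {0.18, 0.12, 0.62, 0.43} → fail.
JS (methods 1·2): 0.70 vs {0.18, 0.05, 0.43, 0.62} → pass.
1 of 3 fail.

1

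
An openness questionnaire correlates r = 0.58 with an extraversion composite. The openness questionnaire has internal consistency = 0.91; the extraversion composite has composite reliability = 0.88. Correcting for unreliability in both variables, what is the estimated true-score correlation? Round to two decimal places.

0.65

r_true = r_obs / √(r_xx · r_yy) = 0.58 / √(0.91 × 0.88) = 0.58 / √0.8008 = 0.58 / 0.8949 ≈ 0.65.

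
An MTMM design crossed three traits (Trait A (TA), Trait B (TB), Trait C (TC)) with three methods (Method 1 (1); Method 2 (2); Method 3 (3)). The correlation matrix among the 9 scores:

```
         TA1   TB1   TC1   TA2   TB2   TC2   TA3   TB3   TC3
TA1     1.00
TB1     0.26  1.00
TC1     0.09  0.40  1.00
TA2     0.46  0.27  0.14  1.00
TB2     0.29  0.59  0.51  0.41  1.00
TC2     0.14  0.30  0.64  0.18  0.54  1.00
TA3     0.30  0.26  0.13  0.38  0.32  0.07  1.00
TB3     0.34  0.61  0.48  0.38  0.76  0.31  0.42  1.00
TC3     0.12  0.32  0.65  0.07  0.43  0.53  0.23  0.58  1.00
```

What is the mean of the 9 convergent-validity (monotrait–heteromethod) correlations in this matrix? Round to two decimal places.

0.55

Convergent values: 0.46, 0.30, 0.38, 0.59, 0.61, 0.76, 0.64, 0.65, 0.53; mean = 4.92/9 = 0.55.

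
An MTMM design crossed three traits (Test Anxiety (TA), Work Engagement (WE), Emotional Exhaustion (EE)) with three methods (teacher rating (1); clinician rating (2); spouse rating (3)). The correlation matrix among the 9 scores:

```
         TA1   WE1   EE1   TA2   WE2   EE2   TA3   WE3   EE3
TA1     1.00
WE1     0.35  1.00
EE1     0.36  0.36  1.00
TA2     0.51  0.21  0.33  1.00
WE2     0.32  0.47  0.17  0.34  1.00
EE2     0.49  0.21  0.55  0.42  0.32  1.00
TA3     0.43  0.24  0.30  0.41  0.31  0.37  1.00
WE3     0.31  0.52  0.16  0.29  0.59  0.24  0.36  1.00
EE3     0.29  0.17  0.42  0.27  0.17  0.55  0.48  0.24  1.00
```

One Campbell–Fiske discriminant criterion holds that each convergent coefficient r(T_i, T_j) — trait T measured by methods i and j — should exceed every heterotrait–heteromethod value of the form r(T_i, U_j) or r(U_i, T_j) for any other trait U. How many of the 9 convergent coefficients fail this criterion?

0

Checking each validity diagonal entry against its comparison values:
TA (methods 1·2): 0.51 vs {0.32, 0.21, 0.49, 0.33} → pass.
TA (methods 1·3): 0.43 vs {0.31, 0.24, 0.29, 0.30} → pass.
TA (methods 2·3): 0.41 vs {0.29, 0.31, 0.27, 0.37} → pass.
WE (methods 1·2): 0.47 vs {0.21, 0.32, 0.21, 0.17} → pass.
WE (methods 1·3): 0.52 vs {0.24, 0.31, 0.17, 0.16} → pass.
WE (methods 2·3): 0.59 vs {0.31, 0.29, 0.17, 0.24} → pass.
EE (methods 1·2): 0.55 vs {0.33, 0.49, 0.17, 0.21} → pass.
EE (methods 1·3): 0.42 vs {0.30, 0.29, 0.16, 0.17} → pass.
EE (methods 2·3): 0.55 vs {0.37, 0.27, 0.24, 0.17} → pass.
0 of 9 fail.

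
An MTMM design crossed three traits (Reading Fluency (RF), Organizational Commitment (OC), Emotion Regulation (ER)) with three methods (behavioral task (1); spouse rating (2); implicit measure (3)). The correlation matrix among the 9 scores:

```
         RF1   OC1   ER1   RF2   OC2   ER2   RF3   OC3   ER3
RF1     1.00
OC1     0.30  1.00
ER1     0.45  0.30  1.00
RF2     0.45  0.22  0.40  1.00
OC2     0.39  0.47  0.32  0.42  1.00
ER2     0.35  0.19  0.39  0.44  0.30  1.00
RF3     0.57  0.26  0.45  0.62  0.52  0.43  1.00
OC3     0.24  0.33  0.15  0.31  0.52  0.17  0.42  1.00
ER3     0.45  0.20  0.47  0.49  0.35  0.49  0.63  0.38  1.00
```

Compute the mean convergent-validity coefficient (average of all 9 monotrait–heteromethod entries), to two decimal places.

Convergent values: 0.45, 0.57, 0.62, 0.47, 0.33, 0.52, 0.39, 0.47, 0.49; mean = 4.31/9 = 0.48.

0.48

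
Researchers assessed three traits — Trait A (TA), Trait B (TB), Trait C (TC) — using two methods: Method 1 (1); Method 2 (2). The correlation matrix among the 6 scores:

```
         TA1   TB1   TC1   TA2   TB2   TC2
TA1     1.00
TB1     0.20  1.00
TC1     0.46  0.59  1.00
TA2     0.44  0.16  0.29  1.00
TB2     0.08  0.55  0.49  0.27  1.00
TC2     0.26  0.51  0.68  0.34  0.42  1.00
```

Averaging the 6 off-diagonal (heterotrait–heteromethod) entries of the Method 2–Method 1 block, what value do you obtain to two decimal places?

0.30

HTHM values (method 2 × method 1): 0.16, 0.29, 0.08, 0.49, 0.26, 0.51; mean = 1.79/6 = 0.30.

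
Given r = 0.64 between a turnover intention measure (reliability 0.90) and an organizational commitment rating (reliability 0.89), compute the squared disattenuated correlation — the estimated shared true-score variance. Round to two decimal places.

0.51

Disattenuated r = 0.64 / √(0.90 × 0.89) = 0.64 / 0.8950 = 0.7151.
Shared true-score variance = 0.7151² = 0.5114 ≈ 0.51.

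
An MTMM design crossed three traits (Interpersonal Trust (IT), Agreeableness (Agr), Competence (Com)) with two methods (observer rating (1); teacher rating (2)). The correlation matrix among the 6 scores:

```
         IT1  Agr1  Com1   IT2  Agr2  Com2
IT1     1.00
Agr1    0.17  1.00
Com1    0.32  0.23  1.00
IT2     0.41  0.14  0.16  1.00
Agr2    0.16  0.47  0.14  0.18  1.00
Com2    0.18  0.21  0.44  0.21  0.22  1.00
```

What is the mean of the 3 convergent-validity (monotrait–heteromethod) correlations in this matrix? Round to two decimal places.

0.44

Convergent values: 0.41, 0.47, 0.44; mean = 1.32/3 = 0.44.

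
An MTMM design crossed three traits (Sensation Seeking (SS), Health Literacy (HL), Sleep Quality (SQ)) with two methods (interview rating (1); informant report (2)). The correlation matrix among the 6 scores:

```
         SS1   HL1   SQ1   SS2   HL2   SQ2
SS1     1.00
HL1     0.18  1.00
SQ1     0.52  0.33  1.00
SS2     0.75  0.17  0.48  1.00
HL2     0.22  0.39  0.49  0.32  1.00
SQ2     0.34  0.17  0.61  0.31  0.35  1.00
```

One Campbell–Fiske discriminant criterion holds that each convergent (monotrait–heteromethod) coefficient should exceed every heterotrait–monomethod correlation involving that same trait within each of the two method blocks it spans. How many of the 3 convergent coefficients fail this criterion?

Checking each validity diagonal entry against its comparison values:
SS (methods 1·2): 0.75 vs {0.18, 0.32, 0.52, 0.31} → pass.
HL (methods 1·2): 0.39 vs {0.18, 0.32, 0.33, 0.35} → pass.
SQ (methods 1·2): 0.61 vs {0.52, 0.31, 0.33, 0.35} → pass.
0 of 3 fail.

0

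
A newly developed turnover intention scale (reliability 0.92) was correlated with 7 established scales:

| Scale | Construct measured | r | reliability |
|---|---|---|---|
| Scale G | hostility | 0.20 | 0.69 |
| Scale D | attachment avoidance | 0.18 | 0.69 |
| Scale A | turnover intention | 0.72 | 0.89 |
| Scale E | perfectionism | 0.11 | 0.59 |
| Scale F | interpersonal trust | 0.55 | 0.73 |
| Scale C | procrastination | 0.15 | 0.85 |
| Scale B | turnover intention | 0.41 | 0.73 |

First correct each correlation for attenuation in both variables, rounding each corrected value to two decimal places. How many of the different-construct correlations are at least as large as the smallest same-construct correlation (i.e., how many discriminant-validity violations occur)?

1

Disattenuated r (r / √(r_scale · r_new)):
  Scale G (disc): 0.20 / √(0.69·0.92) = 0.25
  Scale D (disc): 0.18 / √(0.69·0.92) = 0.23
  Scale A (conv): 0.72 / √(0.89·0.92) = 0.80
  Scale E (disc): 0.11 / √(0.59·0.92) = 0.15
  Scale F (disc): 0.55 / √(0.73·0.92) = 0.67
  Scale C (disc): 0.15 / √(0.85·0.92) = 0.17
  Scale B (conv): 0.41 / √(0.73·0.92) = 0.50
Smallest convergent = 0.50. Discriminant values: 0.25, 0.23, 0.15, 0.67, 0.17; count ≥ 0.50 → 1.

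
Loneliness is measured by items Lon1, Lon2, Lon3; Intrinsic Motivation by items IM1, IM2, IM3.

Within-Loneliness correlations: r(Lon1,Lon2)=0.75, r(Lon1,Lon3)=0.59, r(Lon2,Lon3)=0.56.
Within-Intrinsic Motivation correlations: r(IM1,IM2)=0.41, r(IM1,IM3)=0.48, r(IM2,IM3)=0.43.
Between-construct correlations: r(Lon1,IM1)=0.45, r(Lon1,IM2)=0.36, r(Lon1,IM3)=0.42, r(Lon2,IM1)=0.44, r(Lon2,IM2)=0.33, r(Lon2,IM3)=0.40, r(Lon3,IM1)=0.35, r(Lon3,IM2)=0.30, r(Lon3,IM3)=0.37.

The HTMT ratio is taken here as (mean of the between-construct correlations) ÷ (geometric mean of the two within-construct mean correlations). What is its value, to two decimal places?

Mean between = 3.42/9 = 0.3800.
Mean within-Lon = 1.90/3 = 0.6333; mean within-IM = 1.32/3 = 0.4400.
Geometric mean = √(0.6333 × 0.4400) = 0.5279.
HTMT = 0.3800 / 0.5279 = 0.72.

0.72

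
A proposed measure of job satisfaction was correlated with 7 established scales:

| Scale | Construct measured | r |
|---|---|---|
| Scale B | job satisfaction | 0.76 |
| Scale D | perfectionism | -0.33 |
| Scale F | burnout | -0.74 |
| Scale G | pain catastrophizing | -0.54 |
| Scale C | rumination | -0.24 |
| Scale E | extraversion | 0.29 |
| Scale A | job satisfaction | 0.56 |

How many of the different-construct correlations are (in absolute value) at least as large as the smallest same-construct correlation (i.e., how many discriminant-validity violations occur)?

1

Convergent (same construct = job satisfaction): Scale B, Scale A.
Smallest convergent = 0.56. Discriminant |r|: 0.33, 0.74, 0.54, 0.24, 0.29; count ≥ 0.56 → 1.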